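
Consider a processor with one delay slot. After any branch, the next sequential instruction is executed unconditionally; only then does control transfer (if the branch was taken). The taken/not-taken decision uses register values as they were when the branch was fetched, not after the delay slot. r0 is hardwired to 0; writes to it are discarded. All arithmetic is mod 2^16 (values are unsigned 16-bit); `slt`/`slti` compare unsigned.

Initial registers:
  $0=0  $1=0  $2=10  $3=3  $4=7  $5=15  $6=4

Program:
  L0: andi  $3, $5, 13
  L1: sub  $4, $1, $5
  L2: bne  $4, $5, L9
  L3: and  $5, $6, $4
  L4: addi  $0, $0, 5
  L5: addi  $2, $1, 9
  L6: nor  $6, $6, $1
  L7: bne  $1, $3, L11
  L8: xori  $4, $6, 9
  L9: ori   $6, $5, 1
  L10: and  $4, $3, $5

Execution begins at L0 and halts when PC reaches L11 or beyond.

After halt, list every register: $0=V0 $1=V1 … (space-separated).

  step pc=0: andi  $3, $5, 13  regs=(0,0,10,13,7,15,4)
  step pc=1: sub  $4, $1, $5  regs=(0,0,10,13,65521,15,4)
  step pc=2: bne  $4, $5, L9  cond=T  regs=(0,0,10,13,65521,15,4)
  step pc=3: and  $5, $6, $4  regs=(0,0,10,13,65521,0,4)
  step pc=9: ori   $6, $5, 1  regs=(0,0,10,13,65521,0,1)
  step pc=10: and  $4, $3, $5  regs=(0,0,10,13,0,0,1)

$0=0 $1=0 $2=10 $3=13 $4=0 $5=0 $6=1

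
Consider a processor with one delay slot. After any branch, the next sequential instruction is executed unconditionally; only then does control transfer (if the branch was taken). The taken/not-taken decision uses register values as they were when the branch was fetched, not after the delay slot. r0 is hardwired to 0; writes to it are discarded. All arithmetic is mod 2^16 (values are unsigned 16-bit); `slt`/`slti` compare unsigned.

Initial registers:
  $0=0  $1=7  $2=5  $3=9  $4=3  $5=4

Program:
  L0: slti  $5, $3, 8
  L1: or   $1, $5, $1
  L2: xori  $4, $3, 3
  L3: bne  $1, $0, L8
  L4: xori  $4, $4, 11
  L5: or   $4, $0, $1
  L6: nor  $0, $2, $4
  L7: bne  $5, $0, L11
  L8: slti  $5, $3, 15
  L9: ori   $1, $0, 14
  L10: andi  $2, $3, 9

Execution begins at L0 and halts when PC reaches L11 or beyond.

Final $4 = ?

1

[0] slti  $5, $3, 8  →  {$0:0, $1:7, $2:5, $3:9, $4:3, $5:0}
[1] or   $1, $5, $1  →  {$0:0, $1:7, $2:5, $3:9, $4:3, $5:0}
[2] xori  $4, $3, 3  →  {$0:0, $1:7, $2:5, $3:9, $4:10, $5:0}
[3] bne  $1, $0, L8  →  {$0:0, $1:7, $2:5, $3:9, $4:10, $5:0}  ⟨branch taken⟩
[4] xori  $4, $4, 11  →  {$0:0, $1:7, $2:5, $3:9, $4:1, $5:0}
[8] slti  $5, $3, 15  →  {$0:0, $1:7, $2:5, $3:9, $4:1, $5:1}
[9] ori   $1, $0, 14  →  {$0:0, $1:14, $2:5, $3:9, $4:1, $5:1}
[10] andi  $2, $3, 9  →  {$0:0, $1:14, $2:9, $3:9, $4:1, $5:1}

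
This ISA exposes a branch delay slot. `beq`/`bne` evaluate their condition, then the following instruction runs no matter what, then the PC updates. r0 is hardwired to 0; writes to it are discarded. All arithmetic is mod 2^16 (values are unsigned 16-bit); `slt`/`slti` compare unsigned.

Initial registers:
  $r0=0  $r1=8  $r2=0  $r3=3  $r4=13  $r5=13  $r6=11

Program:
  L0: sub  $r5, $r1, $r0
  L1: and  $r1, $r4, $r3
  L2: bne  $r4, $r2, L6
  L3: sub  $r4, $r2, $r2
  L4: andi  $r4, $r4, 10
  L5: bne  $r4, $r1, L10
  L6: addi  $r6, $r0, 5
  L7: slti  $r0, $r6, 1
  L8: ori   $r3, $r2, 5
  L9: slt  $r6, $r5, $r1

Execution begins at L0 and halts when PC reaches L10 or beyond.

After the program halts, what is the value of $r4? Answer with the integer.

[0] sub  $r5, $r1, $r0  →  {$r0:0, $r1:8, $r2:0, $r3:3, $r4:13, $r5:8, $r6:11}
[1] and  $r1, $r4, $r3  →  {$r0:0, $r1:1, $r2:0, $r3:3, $r4:13, $r5:8, $r6:11}
[2] bne  $r4, $r2, L6  →  {$r0:0, $r1:1, $r2:0, $r3:3, $r4:13, $r5:8, $r6:11}  ⟨branch taken⟩
[3] sub  $r4, $r2, $r2  →  {$r0:0, $r1:1, $r2:0, $r3:3, $r4:0, $r5:8, $r6:11}
[6] addi  $r6, $r0, 5  →  {$r0:0, $r1:1, $r2:0, $r3:3, $r4:0, $r5:8, $r6:5}
[7] slti  $r0, $r6, 1  →  {$r0:0, $r1:1, $r2:0, $r3:3, $r4:0, $r5:8, $r6:5}
[8] ori   $r3, $r2, 5  →  {$r0:0, $r1:1, $r2:0, $r3:5, $r4:0, $r5:8, $r6:5}
[9] slt  $r6, $r5, $r1  →  {$r0:0, $r1:1, $r2:0, $r3:5, $r4:0, $r5:8, $r6:0}

0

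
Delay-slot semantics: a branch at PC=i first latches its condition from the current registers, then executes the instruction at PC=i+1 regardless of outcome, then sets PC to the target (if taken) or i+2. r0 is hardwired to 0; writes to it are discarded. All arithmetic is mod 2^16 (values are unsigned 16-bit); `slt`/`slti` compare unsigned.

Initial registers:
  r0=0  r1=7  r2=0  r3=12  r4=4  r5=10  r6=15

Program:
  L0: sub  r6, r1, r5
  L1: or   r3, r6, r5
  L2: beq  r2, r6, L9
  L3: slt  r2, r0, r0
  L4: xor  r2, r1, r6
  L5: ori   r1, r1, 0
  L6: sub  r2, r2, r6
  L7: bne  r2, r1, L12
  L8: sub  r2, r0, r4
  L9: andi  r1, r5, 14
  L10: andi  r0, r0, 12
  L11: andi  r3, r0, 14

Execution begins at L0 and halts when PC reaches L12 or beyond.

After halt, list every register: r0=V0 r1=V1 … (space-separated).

#0 sub  r6, r1, r5 ; 0/7/0/12/4/10/65533
#1 or   r3, r6, r5 ; 0/7/0/65535/4/10/65533
#2 beq  r2, r6, L9 ; 0/7/0/65535/4/10/65533 ; →fallthru
#3 slt  r2, r0, r0 ; 0/7/0/65535/4/10/65533
#4 xor  r2, r1, r6 ; 0/7/65530/65535/4/10/65533
#5 ori   r1, r1, 0 ; 0/7/65530/65535/4/10/65533
#6 sub  r2, r2, r6 ; 0/7/65533/65535/4/10/65533
#7 bne  r2, r1, L12 ; 0/7/65533/65535/4/10/65533 ; →target
#8 sub  r2, r0, r4 ; 0/7/65532/65535/4/10/65533

r0=0 r1=7 r2=65532 r3=65535 r4=4 r5=10 r6=65533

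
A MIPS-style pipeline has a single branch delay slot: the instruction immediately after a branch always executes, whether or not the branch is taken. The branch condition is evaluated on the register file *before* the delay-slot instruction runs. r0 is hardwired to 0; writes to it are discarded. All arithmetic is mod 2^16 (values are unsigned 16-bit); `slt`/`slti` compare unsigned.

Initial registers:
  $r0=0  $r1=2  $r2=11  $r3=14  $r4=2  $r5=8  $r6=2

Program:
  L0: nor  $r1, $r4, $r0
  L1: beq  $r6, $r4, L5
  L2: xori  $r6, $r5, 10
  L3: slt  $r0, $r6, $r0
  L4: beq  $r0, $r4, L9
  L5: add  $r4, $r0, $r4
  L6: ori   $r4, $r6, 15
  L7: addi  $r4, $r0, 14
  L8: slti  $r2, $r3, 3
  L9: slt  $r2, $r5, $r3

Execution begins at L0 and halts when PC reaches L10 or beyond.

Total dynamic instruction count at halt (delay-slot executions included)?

8

PC=0  nor  $r1, $r4, $r0     | $r0=0 $r1=65533 $r2=11 $r3=14 $r4=2 $r5=8 $r6=2
PC=1  beq  $r6, $r4, L5      | $r0=0 $r1=65533 $r2=11 $r3=14 $r4=2 $r5=8 $r6=2  [TAKEN]
PC=2  xori  $r6, $r5, 10     | $r0=0 $r1=65533 $r2=11 $r3=14 $r4=2 $r5=8 $r6=2
PC=5  add  $r4, $r0, $r4     | $r0=0 $r1=65533 $r2=11 $r3=14 $r4=2 $r5=8 $r6=2
PC=6  ori   $r4, $r6, 15     | $r0=0 $r1=65533 $r2=11 $r3=14 $r4=15 $r5=8 $r6=2
PC=7  addi  $r4, $r0, 14     | $r0=0 $r1=65533 $r2=11 $r3=14 $r4=14 $r5=8 $r6=2
PC=8  slti  $r2, $r3, 3      | $r0=0 $r1=65533 $r2=0 $r3=14 $r4=14 $r5=8 $r6=2
PC=9  slt  $r2, $r5, $r3     | $r0=0 $r1=65533 $r2=1 $r3=14 $r4=14 $r5=8 $r6=2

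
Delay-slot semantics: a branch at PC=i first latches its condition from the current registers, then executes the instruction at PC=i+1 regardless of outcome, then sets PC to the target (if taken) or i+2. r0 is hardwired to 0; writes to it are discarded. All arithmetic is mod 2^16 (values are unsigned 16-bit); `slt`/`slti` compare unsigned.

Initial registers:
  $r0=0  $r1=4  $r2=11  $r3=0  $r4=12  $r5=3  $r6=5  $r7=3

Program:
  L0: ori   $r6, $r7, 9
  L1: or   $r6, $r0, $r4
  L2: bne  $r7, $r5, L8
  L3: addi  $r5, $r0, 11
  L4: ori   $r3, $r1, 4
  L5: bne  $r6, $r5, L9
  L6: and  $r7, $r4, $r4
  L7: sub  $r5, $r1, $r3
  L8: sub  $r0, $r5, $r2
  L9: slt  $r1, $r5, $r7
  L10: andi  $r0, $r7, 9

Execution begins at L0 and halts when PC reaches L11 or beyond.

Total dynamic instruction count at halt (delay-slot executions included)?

#0 ori   $r6, $r7, 9 ; 0/4/11/0/12/3/11/3
#1 or   $r6, $r0, $r4 ; 0/4/11/0/12/3/12/3
#2 bne  $r7, $r5, L8 ; 0/4/11/0/12/3/12/3 ; →fallthru
#3 addi  $r5, $r0, 11 ; 0/4/11/0/12/11/12/3
#4 ori   $r3, $r1, 4 ; 0/4/11/4/12/11/12/3
#5 bne  $r6, $r5, L9 ; 0/4/11/4/12/11/12/3 ; →target
#6 and  $r7, $r4, $r4 ; 0/4/11/4/12/11/12/12
#9 slt  $r1, $r5, $r7 ; 0/1/11/4/12/11/12/12
#10 andi  $r0, $r7, 9 ; 0/1/11/4/12/11/12/12

9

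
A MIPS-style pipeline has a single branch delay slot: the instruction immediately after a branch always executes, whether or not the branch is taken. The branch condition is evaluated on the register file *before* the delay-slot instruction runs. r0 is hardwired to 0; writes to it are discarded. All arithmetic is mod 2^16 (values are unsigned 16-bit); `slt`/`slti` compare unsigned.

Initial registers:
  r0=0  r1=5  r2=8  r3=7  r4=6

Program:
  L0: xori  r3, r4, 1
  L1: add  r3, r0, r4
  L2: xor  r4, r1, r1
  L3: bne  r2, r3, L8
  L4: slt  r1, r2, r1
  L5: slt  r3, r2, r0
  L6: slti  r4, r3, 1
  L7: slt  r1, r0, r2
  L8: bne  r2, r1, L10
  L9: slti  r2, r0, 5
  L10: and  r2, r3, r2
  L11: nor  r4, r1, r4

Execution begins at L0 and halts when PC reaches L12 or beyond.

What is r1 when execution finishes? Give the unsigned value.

0

[0] xori  r3, r4, 1  →  {r0:0, r1:5, r2:8, r3:7, r4:6}
[1] add  r3, r0, r4  →  {r0:0, r1:5, r2:8, r3:6, r4:6}
[2] xor  r4, r1, r1  →  {r0:0, r1:5, r2:8, r3:6, r4:0}
[3] bne  r2, r3, L8  →  {r0:0, r1:5, r2:8, r3:6, r4:0}  ⟨branch taken⟩
[4] slt  r1, r2, r1  →  {r0:0, r1:0, r2:8, r3:6, r4:0}
[8] bne  r2, r1, L10  →  {r0:0, r1:0, r2:8, r3:6, r4:0}  ⟨branch taken⟩
[9] slti  r2, r0, 5  →  {r0:0, r1:0, r2:1, r3:6, r4:0}
[10] and  r2, r3, r2  →  {r0:0, r1:0, r2:0, r3:6, r4:0}
[11] nor  r4, r1, r4  →  {r0:0, r1:0, r2:0, r3:6, r4:65535}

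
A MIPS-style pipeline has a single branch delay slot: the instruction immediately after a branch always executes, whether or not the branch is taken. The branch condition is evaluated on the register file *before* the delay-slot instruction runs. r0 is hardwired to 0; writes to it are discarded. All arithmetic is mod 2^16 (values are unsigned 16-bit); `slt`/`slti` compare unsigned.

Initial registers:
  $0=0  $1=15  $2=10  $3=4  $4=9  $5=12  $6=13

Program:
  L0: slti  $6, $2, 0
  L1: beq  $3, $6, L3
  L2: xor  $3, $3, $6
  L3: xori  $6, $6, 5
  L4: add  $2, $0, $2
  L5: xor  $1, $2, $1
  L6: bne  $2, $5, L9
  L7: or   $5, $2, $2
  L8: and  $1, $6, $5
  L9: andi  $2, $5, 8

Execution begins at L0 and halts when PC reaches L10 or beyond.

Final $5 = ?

PC=0  slti  $6, $2, 0        | $0=0 $1=15 $2=10 $3=4 $4=9 $5=12 $6=0
PC=1  beq  $3, $6, L3        | $0=0 $1=15 $2=10 $3=4 $4=9 $5=12 $6=0  [not taken]
PC=2  xor  $3, $3, $6        | $0=0 $1=15 $2=10 $3=4 $4=9 $5=12 $6=0
PC=3  xori  $6, $6, 5        | $0=0 $1=15 $2=10 $3=4 $4=9 $5=12 $6=5
PC=4  add  $2, $0, $2        | $0=0 $1=15 $2=10 $3=4 $4=9 $5=12 $6=5
PC=5  xor  $1, $2, $1        | $0=0 $1=5 $2=10 $3=4 $4=9 $5=12 $6=5
PC=6  bne  $2, $5, L9        | $0=0 $1=5 $2=10 $3=4 $4=9 $5=12 $6=5  [TAKEN]
PC=7  or   $5, $2, $2        | $0=0 $1=5 $2=10 $3=4 $4=9 $5=10 $6=5
PC=9  andi  $2, $5, 8        | $0=0 $1=5 $2=8 $3=4 $4=9 $5=10 $6=5

10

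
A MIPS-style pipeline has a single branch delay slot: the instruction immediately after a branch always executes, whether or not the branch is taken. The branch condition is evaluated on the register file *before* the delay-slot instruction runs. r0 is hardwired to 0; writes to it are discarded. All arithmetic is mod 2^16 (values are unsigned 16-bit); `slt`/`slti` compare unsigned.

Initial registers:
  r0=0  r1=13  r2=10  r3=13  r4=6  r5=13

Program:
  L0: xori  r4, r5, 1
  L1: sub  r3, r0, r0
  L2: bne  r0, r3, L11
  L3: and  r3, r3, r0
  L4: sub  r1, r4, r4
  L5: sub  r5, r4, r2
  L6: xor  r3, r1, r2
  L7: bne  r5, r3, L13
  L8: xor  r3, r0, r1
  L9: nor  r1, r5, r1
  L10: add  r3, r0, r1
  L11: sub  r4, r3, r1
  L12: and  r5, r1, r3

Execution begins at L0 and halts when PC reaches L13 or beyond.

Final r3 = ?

0

  step pc=0: xori  r4, r5, 1  regs=(0,13,10,13,12,13)
  step pc=1: sub  r3, r0, r0  regs=(0,13,10,0,12,13)
  step pc=2: bne  r0, r3, L11  cond=F  regs=(0,13,10,0,12,13)
  step pc=3: and  r3, r3, r0  regs=(0,13,10,0,12,13)
  step pc=4: sub  r1, r4, r4  regs=(0,0,10,0,12,13)
  step pc=5: sub  r5, r4, r2  regs=(0,0,10,0,12,2)
  step pc=6: xor  r3, r1, r2  regs=(0,0,10,10,12,2)
  step pc=7: bne  r5, r3, L13  cond=T  regs=(0,0,10,10,12,2)
  step pc=8: xor  r3, r0, r1  regs=(0,0,10,0,12,2)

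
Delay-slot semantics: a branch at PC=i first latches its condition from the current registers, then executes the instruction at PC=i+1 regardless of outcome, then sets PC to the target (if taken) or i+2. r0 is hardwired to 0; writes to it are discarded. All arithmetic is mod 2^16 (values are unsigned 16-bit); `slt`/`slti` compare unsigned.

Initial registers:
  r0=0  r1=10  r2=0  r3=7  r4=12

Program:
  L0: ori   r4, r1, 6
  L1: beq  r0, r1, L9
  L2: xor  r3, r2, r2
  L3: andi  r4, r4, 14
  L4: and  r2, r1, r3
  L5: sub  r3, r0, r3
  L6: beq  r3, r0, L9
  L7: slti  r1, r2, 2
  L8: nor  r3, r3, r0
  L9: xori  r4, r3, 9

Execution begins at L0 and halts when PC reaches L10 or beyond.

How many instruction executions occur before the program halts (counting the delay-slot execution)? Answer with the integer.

PC=0  ori   r4, r1, 6        | r0=0 r1=10 r2=0 r3=7 r4=14
PC=1  beq  r0, r1, L9        | r0=0 r1=10 r2=0 r3=7 r4=14  [not taken]
PC=2  xor  r3, r2, r2        | r0=0 r1=10 r2=0 r3=0 r4=14
PC=3  andi  r4, r4, 14       | r0=0 r1=10 r2=0 r3=0 r4=14
PC=4  and  r2, r1, r3        | r0=0 r1=10 r2=0 r3=0 r4=14
PC=5  sub  r3, r0, r3        | r0=0 r1=10 r2=0 r3=0 r4=14
PC=6  beq  r3, r0, L9        | r0=0 r1=10 r2=0 r3=0 r4=14  [TAKEN]
PC=7  slti  r1, r2, 2        | r0=0 r1=1 r2=0 r3=0 r4=14
PC=9  xori  r4, r3, 9        | r0=0 r1=1 r2=0 r3=0 r4=9

9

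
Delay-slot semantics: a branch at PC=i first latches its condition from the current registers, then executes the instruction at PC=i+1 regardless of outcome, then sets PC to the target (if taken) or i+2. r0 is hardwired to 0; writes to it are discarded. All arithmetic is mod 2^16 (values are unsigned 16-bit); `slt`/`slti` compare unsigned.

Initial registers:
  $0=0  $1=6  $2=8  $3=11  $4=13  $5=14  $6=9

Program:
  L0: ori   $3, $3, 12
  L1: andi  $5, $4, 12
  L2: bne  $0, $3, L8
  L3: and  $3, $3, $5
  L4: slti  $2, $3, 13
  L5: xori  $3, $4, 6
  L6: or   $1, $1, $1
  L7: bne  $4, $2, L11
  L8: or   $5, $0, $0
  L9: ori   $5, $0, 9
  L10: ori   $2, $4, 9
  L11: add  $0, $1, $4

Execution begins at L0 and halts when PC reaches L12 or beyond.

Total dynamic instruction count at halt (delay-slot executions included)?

8

  step pc=0: ori   $3, $3, 12  regs=(0,6,8,15,13,14,9)
  step pc=1: andi  $5, $4, 12  regs=(0,6,8,15,13,12,9)
  step pc=2: bne  $0, $3, L8  cond=T  regs=(0,6,8,15,13,12,9)
  step pc=3: and  $3, $3, $5  regs=(0,6,8,12,13,12,9)
  step pc=8: or   $5, $0, $0  regs=(0,6,8,12,13,0,9)
  step pc=9: ori   $5, $0, 9  regs=(0,6,8,12,13,9,9)
  step pc=10: ori   $2, $4, 9  regs=(0,6,13,12,13,9,9)
  step pc=11: add  $0, $1, $4  regs=(0,6,13,12,13,9,9)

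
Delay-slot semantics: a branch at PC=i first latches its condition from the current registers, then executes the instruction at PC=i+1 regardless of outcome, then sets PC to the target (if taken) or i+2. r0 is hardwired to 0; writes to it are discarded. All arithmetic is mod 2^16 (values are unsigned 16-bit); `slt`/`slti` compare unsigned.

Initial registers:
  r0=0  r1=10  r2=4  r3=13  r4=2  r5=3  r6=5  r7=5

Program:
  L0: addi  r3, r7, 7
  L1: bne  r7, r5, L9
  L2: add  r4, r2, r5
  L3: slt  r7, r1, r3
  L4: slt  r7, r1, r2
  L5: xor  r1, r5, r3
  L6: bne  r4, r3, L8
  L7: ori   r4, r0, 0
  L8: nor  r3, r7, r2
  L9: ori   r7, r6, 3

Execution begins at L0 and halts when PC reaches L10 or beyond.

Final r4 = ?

7

PC=0  addi  r3, r7, 7        | r0=0 r1=10 r2=4 r3=12 r4=2 r5=3 r6=5 r7=5
PC=1  bne  r7, r5, L9        | r0=0 r1=10 r2=4 r3=12 r4=2 r5=3 r6=5 r7=5  [TAKEN]
PC=2  add  r4, r2, r5        | r0=0 r1=10 r2=4 r3=12 r4=7 r5=3 r6=5 r7=5
PC=9  ori   r7, r6, 3        | r0=0 r1=10 r2=4 r3=12 r4=7 r5=3 r6=5 r7=7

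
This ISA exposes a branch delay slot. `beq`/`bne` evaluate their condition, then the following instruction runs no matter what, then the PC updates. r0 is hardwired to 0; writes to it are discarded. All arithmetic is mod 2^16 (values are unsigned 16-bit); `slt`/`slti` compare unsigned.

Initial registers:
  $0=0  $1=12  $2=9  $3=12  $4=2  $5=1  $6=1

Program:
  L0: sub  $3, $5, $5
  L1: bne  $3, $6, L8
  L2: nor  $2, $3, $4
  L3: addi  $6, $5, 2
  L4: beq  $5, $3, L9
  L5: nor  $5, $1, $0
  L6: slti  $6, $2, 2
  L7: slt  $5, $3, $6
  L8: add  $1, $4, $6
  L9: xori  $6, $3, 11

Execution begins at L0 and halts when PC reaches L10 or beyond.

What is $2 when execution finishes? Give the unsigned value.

#0 sub  $3, $5, $5 ; 0/12/9/0/2/1/1
#1 bne  $3, $6, L8 ; 0/12/9/0/2/1/1 ; →target
#2 nor  $2, $3, $4 ; 0/12/65533/0/2/1/1
#8 add  $1, $4, $6 ; 0/3/65533/0/2/1/1
#9 xori  $6, $3, 11 ; 0/3/65533/0/2/1/11

65533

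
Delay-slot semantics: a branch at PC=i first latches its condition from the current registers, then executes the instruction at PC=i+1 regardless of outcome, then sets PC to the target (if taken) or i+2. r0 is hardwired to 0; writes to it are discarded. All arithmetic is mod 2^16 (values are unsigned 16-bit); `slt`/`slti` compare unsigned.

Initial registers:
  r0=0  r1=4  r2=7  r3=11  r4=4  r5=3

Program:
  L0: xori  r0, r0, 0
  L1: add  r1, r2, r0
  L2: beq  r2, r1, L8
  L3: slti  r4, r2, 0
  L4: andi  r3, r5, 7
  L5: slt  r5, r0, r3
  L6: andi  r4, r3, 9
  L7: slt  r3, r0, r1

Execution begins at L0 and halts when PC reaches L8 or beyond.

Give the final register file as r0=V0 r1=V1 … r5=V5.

PC=0  xori  r0, r0, 0        | r0=0 r1=4 r2=7 r3=11 r4=4 r5=3
PC=1  add  r1, r2, r0        | r0=0 r1=7 r2=7 r3=11 r4=4 r5=3
PC=2  beq  r2, r1, L8        | r0=0 r1=7 r2=7 r3=11 r4=4 r5=3  [TAKEN]
PC=3  slti  r4, r2, 0        | r0=0 r1=7 r2=7 r3=11 r4=0 r5=3

r0=0 r1=7 r2=7 r3=11 r4=0 r5=3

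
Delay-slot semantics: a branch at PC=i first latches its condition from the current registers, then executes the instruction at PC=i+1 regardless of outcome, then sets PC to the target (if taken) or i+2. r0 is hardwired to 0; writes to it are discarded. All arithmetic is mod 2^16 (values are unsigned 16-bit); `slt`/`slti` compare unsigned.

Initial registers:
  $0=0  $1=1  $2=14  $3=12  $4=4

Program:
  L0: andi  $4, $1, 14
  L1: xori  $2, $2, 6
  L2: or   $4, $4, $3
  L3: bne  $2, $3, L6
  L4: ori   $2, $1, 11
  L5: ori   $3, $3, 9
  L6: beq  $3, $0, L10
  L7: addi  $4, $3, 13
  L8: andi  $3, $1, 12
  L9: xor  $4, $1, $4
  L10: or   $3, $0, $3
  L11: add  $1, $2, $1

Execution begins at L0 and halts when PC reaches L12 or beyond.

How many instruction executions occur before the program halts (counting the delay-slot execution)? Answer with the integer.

11

  step pc=0: andi  $4, $1, 14  regs=(0,1,14,12,0)
  step pc=1: xori  $2, $2, 6  regs=(0,1,8,12,0)
  step pc=2: or   $4, $4, $3  regs=(0,1,8,12,12)
  step pc=3: bne  $2, $3, L6  cond=T  regs=(0,1,8,12,12)
  step pc=4: ori   $2, $1, 11  regs=(0,1,11,12,12)
  step pc=6: beq  $3, $0, L10  cond=F  regs=(0,1,11,12,12)
  step pc=7: addi  $4, $3, 13  regs=(0,1,11,12,25)
  step pc=8: andi  $3, $1, 12  regs=(0,1,11,0,25)
  step pc=9: xor  $4, $1, $4  regs=(0,1,11,0,24)
  step pc=10: or   $3, $0, $3  regs=(0,1,11,0,24)
  step pc=11: add  $1, $2, $1  regs=(0,12,11,0,24)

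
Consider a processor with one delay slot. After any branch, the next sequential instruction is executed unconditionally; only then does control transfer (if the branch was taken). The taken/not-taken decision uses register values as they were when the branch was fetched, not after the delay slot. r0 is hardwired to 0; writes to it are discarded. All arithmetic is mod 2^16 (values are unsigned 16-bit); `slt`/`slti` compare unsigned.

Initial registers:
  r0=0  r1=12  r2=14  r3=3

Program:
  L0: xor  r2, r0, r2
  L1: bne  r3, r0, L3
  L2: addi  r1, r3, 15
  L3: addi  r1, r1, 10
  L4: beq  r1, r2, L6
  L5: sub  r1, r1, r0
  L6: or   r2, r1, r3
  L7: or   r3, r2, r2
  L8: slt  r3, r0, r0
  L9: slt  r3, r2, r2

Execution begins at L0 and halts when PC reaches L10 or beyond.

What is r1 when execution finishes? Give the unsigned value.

28

PC=0  xor  r2, r0, r2        | r0=0 r1=12 r2=14 r3=3
PC=1  bne  r3, r0, L3        | r0=0 r1=12 r2=14 r3=3  [TAKEN]
PC=2  addi  r1, r3, 15       | r0=0 r1=18 r2=14 r3=3
PC=3  addi  r1, r1, 10       | r0=0 r1=28 r2=14 r3=3
PC=4  beq  r1, r2, L6        | r0=0 r1=28 r2=14 r3=3  [not taken]
PC=5  sub  r1, r1, r0        | r0=0 r1=28 r2=14 r3=3
PC=6  or   r2, r1, r3        | r0=0 r1=28 r2=31 r3=3
PC=7  or   r3, r2, r2        | r0=0 r1=28 r2=31 r3=31
PC=8  slt  r3, r0, r0        | r0=0 r1=28 r2=31 r3=0
PC=9  slt  r3, r2, r2        | r0=0 r1=28 r2=31 r3=0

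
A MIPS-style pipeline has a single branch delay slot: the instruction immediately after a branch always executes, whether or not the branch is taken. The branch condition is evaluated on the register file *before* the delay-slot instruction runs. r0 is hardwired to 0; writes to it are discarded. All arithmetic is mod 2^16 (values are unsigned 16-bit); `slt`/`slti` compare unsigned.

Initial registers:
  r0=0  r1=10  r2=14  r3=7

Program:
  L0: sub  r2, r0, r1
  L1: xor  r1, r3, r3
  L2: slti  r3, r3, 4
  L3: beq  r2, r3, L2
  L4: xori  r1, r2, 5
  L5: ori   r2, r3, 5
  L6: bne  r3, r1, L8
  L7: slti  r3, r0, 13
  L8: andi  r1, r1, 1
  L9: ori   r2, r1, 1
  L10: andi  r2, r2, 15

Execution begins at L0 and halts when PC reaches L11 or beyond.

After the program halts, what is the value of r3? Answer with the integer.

1

PC=0  sub  r2, r0, r1        | r0=0 r1=10 r2=65526 r3=7
PC=1  xor  r1, r3, r3        | r0=0 r1=0 r2=65526 r3=7
PC=2  slti  r3, r3, 4        | r0=0 r1=0 r2=65526 r3=0
PC=3  beq  r2, r3, L2        | r0=0 r1=0 r2=65526 r3=0  [not taken]
PC=4  xori  r1, r2, 5        | r0=0 r1=65523 r2=65526 r3=0
PC=5  ori   r2, r3, 5        | r0=0 r1=65523 r2=5 r3=0
PC=6  bne  r3, r1, L8        | r0=0 r1=65523 r2=5 r3=0  [TAKEN]
PC=7  slti  r3, r0, 13       | r0=0 r1=65523 r2=5 r3=1
PC=8  andi  r1, r1, 1        | r0=0 r1=1 r2=5 r3=1
PC=9  ori   r2, r1, 1        | r0=0 r1=1 r2=1 r3=1
PC=10 andi  r2, r2, 15       | r0=0 r1=1 r2=1 r3=1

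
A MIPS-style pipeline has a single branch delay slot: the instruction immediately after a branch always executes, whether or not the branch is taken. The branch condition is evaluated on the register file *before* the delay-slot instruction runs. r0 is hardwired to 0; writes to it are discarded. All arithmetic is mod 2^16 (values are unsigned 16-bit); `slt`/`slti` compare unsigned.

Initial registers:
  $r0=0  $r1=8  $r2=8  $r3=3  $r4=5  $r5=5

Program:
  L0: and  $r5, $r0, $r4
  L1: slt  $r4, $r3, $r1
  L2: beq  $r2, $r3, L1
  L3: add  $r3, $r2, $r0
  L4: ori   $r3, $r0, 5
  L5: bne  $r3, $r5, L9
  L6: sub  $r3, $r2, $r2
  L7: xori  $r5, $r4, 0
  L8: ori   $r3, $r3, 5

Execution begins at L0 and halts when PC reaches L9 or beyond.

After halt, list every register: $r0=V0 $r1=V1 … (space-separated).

$r0=0 $r1=8 $r2=8 $r3=0 $r4=1 $r5=0

[0] and  $r5, $r0, $r4  →  {$r0:0, $r1:8, $r2:8, $r3:3, $r4:5, $r5:0}
[1] slt  $r4, $r3, $r1  →  {$r0:0, $r1:8, $r2:8, $r3:3, $r4:1, $r5:0}
[2] beq  $r2, $r3, L1  →  {$r0:0, $r1:8, $r2:8, $r3:3, $r4:1, $r5:0}  ⟨branch fallthrough⟩
[3] add  $r3, $r2, $r0  →  {$r0:0, $r1:8, $r2:8, $r3:8, $r4:1, $r5:0}
[4] ori   $r3, $r0, 5  →  {$r0:0, $r1:8, $r2:8, $r3:5, $r4:1, $r5:0}
[5] bne  $r3, $r5, L9  →  {$r0:0, $r1:8, $r2:8, $r3:5, $r4:1, $r5:0}  ⟨branch taken⟩
[6] sub  $r3, $r2, $r2  →  {$r0:0, $r1:8, $r2:8, $r3:0, $r4:1, $r5:0}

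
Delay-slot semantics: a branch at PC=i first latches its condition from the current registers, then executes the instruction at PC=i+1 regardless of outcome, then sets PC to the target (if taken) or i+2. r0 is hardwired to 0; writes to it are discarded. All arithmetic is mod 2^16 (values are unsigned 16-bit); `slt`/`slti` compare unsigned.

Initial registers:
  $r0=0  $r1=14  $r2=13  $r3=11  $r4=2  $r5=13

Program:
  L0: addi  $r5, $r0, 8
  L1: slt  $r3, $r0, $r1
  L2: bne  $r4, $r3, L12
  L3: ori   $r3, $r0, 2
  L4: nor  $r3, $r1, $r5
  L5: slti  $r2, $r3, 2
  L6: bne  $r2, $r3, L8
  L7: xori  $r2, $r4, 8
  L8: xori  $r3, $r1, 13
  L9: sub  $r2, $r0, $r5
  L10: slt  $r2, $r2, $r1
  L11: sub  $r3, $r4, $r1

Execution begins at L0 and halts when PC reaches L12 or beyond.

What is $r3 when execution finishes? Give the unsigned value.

PC=0  addi  $r5, $r0, 8      | $r0=0 $r1=14 $r2=13 $r3=11 $r4=2 $r5=8
PC=1  slt  $r3, $r0, $r1     | $r0=0 $r1=14 $r2=13 $r3=1 $r4=2 $r5=8
PC=2  bne  $r4, $r3, L12     | $r0=0 $r1=14 $r2=13 $r3=1 $r4=2 $r5=8  [TAKEN]
PC=3  ori   $r3, $r0, 2      | $r0=0 $r1=14 $r2=13 $r3=2 $r4=2 $r5=8

2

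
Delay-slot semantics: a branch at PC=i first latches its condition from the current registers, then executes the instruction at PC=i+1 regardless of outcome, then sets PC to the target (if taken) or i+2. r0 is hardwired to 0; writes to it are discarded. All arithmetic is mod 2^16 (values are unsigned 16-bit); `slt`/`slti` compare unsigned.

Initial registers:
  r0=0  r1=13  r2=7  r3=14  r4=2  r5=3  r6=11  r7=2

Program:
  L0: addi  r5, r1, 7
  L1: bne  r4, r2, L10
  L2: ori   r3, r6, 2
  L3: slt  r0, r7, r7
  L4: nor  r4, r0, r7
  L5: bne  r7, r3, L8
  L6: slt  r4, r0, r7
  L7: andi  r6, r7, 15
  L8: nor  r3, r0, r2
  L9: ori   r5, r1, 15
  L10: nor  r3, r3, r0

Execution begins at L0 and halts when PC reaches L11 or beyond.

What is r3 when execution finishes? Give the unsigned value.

65524

PC=0  addi  r5, r1, 7        | r0=0 r1=13 r2=7 r3=14 r4=2 r5=20 r6=11 r7=2
PC=1  bne  r4, r2, L10       | r0=0 r1=13 r2=7 r3=14 r4=2 r5=20 r6=11 r7=2  [TAKEN]
PC=2  ori   r3, r6, 2        | r0=0 r1=13 r2=7 r3=11 r4=2 r5=20 r6=11 r7=2
PC=10 nor  r3, r3, r0        | r0=0 r1=13 r2=7 r3=65524 r4=2 r5=20 r6=11 r7=2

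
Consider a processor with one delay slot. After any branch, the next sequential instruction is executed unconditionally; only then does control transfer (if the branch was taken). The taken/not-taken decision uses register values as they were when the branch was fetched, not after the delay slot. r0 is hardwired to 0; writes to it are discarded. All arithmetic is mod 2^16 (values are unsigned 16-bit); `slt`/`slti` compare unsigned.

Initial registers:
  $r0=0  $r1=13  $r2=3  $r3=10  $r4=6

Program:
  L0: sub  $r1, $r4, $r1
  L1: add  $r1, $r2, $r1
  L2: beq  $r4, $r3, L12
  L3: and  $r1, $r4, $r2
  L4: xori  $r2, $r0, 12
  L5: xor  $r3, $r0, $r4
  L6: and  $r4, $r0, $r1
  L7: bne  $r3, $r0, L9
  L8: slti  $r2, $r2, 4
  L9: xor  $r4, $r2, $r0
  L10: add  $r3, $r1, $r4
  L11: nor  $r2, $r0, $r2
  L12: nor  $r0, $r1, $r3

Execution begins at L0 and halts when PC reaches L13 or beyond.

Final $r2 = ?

65535

PC=0  sub  $r1, $r4, $r1     | $r0=0 $r1=65529 $r2=3 $r3=10 $r4=6
PC=1  add  $r1, $r2, $r1     | $r0=0 $r1=65532 $r2=3 $r3=10 $r4=6
PC=2  beq  $r4, $r3, L12     | $r0=0 $r1=65532 $r2=3 $r3=10 $r4=6  [not taken]
PC=3  and  $r1, $r4, $r2     | $r0=0 $r1=2 $r2=3 $r3=10 $r4=6
PC=4  xori  $r2, $r0, 12     | $r0=0 $r1=2 $r2=12 $r3=10 $r4=6
PC=5  xor  $r3, $r0, $r4     | $r0=0 $r1=2 $r2=12 $r3=6 $r4=6
PC=6  and  $r4, $r0, $r1     | $r0=0 $r1=2 $r2=12 $r3=6 $r4=0
PC=7  bne  $r3, $r0, L9      | $r0=0 $r1=2 $r2=12 $r3=6 $r4=0  [TAKEN]
PC=8  slti  $r2, $r2, 4      | $r0=0 $r1=2 $r2=0 $r3=6 $r4=0
PC=9  xor  $r4, $r2, $r0     | $r0=0 $r1=2 $r2=0 $r3=6 $r4=0
PC=10 add  $r3, $r1, $r4     | $r0=0 $r1=2 $r2=0 $r3=2 $r4=0
PC=11 nor  $r2, $r0, $r2     | $r0=0 $r1=2 $r2=65535 $r3=2 $r4=0
PC=12 nor  $r0, $r1, $r3     | $r0=0 $r1=2 $r2=65535 $r3=2 $r4=0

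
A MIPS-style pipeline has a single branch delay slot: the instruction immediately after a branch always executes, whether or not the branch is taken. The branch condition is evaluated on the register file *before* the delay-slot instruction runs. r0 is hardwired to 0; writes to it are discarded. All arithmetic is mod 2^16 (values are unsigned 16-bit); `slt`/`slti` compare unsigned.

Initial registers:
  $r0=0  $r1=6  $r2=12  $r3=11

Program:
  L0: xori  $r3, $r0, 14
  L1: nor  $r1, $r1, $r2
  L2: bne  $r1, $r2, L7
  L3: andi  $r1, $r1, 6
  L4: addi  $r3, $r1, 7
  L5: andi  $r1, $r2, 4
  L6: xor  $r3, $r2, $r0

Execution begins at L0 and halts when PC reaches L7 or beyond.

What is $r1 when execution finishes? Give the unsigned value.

[0] xori  $r3, $r0, 14  →  {$r0:0, $r1:6, $r2:12, $r3:14}
[1] nor  $r1, $r1, $r2  →  {$r0:0, $r1:65521, $r2:12, $r3:14}
[2] bne  $r1, $r2, L7  →  {$r0:0, $r1:65521, $r2:12, $r3:14}  ⟨branch taken⟩
[3] andi  $r1, $r1, 6  →  {$r0:0, $r1:0, $r2:12, $r3:14}

0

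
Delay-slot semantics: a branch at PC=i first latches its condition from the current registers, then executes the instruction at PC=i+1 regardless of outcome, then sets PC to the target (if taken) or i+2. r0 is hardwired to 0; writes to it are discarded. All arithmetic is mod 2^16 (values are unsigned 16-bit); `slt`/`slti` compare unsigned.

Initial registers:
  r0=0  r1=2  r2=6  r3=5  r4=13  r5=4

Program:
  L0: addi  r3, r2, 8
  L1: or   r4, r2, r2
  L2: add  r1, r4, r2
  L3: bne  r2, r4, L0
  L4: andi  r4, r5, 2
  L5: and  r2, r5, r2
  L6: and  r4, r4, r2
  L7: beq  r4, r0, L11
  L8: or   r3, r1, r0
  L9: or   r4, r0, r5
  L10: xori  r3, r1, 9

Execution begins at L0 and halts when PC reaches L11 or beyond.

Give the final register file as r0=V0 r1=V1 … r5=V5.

PC=0  addi  r3, r2, 8        | r0=0 r1=2 r2=6 r3=14 r4=13 r5=4
PC=1  or   r4, r2, r2        | r0=0 r1=2 r2=6 r3=14 r4=6 r5=4
PC=2  add  r1, r4, r2        | r0=0 r1=12 r2=6 r3=14 r4=6 r5=4
PC=3  bne  r2, r4, L0        | r0=0 r1=12 r2=6 r3=14 r4=6 r5=4  [not taken]
PC=4  andi  r4, r5, 2        | r0=0 r1=12 r2=6 r3=14 r4=0 r5=4
PC=5  and  r2, r5, r2        | r0=0 r1=12 r2=4 r3=14 r4=0 r5=4
PC=6  and  r4, r4, r2        | r0=0 r1=12 r2=4 r3=14 r4=0 r5=4
PC=7  beq  r4, r0, L11       | r0=0 r1=12 r2=4 r3=14 r4=0 r5=4  [TAKEN]
PC=8  or   r3, r1, r0        | r0=0 r1=12 r2=4 r3=12 r4=0 r5=4

r0=0 r1=12 r2=4 r3=12 r4=0 r5=4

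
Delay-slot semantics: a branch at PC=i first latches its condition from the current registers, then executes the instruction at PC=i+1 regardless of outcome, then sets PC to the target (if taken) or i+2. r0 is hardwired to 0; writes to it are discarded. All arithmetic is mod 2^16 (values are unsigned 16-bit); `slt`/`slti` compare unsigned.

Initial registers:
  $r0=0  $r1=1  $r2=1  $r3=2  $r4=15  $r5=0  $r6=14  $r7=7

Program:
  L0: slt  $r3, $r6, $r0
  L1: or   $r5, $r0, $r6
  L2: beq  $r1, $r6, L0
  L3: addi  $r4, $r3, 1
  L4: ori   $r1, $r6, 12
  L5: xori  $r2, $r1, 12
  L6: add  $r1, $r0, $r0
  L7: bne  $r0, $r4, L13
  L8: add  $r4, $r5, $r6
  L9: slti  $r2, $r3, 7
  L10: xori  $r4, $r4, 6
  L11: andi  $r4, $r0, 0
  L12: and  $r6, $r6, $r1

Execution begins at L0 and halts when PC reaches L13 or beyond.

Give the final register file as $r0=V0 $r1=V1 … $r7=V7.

$r0=0 $r1=0 $r2=2 $r3=0 $r4=28 $r5=14 $r6=14 $r7=7

PC=0  slt  $r3, $r6, $r0     | $r0=0 $r1=1 $r2=1 $r3=0 $r4=15 $r5=0 $r6=14 $r7=7
PC=1  or   $r5, $r0, $r6     | $r0=0 $r1=1 $r2=1 $r3=0 $r4=15 $r5=14 $r6=14 $r7=7
PC=2  beq  $r1, $r6, L0      | $r0=0 $r1=1 $r2=1 $r3=0 $r4=15 $r5=14 $r6=14 $r7=7  [not taken]
PC=3  addi  $r4, $r3, 1      | $r0=0 $r1=1 $r2=1 $r3=0 $r4=1 $r5=14 $r6=14 $r7=7
PC=4  ori   $r1, $r6, 12     | $r0=0 $r1=14 $r2=1 $r3=0 $r4=1 $r5=14 $r6=14 $r7=7
PC=5  xori  $r2, $r1, 12     | $r0=0 $r1=14 $r2=2 $r3=0 $r4=1 $r5=14 $r6=14 $r7=7
PC=6  add  $r1, $r0, $r0     | $r0=0 $r1=0 $r2=2 $r3=0 $r4=1 $r5=14 $r6=14 $r7=7
PC=7  bne  $r0, $r4, L13     | $r0=0 $r1=0 $r2=2 $r3=0 $r4=1 $r5=14 $r6=14 $r7=7  [TAKEN]
PC=8  add  $r4, $r5, $r6     | $r0=0 $r1=0 $r2=2 $r3=0 $r4=28 $r5=14 $r6=14 $r7=7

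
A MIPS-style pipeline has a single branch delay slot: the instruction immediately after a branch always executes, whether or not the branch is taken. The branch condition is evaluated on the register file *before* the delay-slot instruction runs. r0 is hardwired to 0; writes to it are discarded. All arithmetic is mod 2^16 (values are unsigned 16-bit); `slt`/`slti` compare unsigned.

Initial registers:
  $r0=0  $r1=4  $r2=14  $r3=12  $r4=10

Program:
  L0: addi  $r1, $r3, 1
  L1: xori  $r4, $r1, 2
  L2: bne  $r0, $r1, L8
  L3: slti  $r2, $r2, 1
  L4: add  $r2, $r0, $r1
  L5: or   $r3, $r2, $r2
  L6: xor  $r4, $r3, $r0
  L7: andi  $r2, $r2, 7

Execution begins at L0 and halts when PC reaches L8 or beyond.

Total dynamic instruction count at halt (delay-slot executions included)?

[0] addi  $r1, $r3, 1  →  {$r0:0, $r1:13, $r2:14, $r3:12, $r4:10}
[1] xori  $r4, $r1, 2  →  {$r0:0, $r1:13, $r2:14, $r3:12, $r4:15}
[2] bne  $r0, $r1, L8  →  {$r0:0, $r1:13, $r2:14, $r3:12, $r4:15}  ⟨branch taken⟩
[3] slti  $r2, $r2, 1  →  {$r0:0, $r1:13, $r2:0, $r3:12, $r4:15}

4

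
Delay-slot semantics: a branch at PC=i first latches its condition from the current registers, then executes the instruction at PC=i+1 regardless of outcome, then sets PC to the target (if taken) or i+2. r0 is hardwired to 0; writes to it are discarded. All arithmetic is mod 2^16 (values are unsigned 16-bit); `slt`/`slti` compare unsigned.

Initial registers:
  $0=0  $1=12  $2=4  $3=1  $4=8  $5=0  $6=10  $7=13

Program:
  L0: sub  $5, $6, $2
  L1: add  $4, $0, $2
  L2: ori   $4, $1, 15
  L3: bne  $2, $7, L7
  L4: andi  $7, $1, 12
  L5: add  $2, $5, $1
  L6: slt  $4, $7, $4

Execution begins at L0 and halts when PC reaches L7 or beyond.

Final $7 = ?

PC=0  sub  $5, $6, $2        | $0=0 $1=12 $2=4 $3=1 $4=8 $5=6 $6=10 $7=13
PC=1  add  $4, $0, $2        | $0=0 $1=12 $2=4 $3=1 $4=4 $5=6 $6=10 $7=13
PC=2  ori   $4, $1, 15       | $0=0 $1=12 $2=4 $3=1 $4=15 $5=6 $6=10 $7=13
PC=3  bne  $2, $7, L7        | $0=0 $1=12 $2=4 $3=1 $4=15 $5=6 $6=10 $7=13  [TAKEN]
PC=4  andi  $7, $1, 12       | $0=0 $1=12 $2=4 $3=1 $4=15 $5=6 $6=10 $7=12

12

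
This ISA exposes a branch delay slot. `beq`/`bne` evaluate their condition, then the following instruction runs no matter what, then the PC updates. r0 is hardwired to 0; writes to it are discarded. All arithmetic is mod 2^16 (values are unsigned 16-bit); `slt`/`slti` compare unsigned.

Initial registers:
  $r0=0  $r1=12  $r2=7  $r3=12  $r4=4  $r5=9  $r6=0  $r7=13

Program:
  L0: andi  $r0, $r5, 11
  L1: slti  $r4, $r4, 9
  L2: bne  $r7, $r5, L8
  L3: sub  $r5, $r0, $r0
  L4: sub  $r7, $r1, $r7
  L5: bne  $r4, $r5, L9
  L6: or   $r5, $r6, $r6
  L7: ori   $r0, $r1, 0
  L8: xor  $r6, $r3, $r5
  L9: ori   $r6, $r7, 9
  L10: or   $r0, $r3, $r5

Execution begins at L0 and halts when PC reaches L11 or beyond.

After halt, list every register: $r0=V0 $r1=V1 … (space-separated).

$r0=0 $r1=12 $r2=7 $r3=12 $r4=1 $r5=0 $r6=13 $r7=13

#0 andi  $r0, $r5, 11 ; 0/12/7/12/4/9/0/13
#1 slti  $r4, $r4, 9 ; 0/12/7/12/1/9/0/13
#2 bne  $r7, $r5, L8 ; 0/12/7/12/1/9/0/13 ; →target
#3 sub  $r5, $r0, $r0 ; 0/12/7/12/1/0/0/13
#8 xor  $r6, $r3, $r5 ; 0/12/7/12/1/0/12/13
#9 ori   $r6, $r7, 9 ; 0/12/7/12/1/0/13/13
#10 or   $r0, $r3, $r5 ; 0/12/7/12/1/0/13/13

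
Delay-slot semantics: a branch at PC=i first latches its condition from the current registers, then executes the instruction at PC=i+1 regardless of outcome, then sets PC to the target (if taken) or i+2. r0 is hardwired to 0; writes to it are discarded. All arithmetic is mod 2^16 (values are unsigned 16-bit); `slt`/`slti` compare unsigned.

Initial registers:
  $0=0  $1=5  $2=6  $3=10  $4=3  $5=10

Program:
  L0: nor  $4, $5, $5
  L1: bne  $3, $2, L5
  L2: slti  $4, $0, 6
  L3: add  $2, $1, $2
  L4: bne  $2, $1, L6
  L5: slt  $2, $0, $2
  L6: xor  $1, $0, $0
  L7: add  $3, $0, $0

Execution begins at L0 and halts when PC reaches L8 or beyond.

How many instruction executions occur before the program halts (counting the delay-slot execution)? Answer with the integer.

[0] nor  $4, $5, $5  →  {$0:0, $1:5, $2:6, $3:10, $4:65525, $5:10}
[1] bne  $3, $2, L5  →  {$0:0, $1:5, $2:6, $3:10, $4:65525, $5:10}  ⟨branch taken⟩
[2] slti  $4, $0, 6  →  {$0:0, $1:5, $2:6, $3:10, $4:1, $5:10}
[5] slt  $2, $0, $2  →  {$0:0, $1:5, $2:1, $3:10, $4:1, $5:10}
[6] xor  $1, $0, $0  →  {$0:0, $1:0, $2:1, $3:10, $4:1, $5:10}
[7] add  $3, $0, $0  →  {$0:0, $1:0, $2:1, $3:0, $4:1, $5:10}

6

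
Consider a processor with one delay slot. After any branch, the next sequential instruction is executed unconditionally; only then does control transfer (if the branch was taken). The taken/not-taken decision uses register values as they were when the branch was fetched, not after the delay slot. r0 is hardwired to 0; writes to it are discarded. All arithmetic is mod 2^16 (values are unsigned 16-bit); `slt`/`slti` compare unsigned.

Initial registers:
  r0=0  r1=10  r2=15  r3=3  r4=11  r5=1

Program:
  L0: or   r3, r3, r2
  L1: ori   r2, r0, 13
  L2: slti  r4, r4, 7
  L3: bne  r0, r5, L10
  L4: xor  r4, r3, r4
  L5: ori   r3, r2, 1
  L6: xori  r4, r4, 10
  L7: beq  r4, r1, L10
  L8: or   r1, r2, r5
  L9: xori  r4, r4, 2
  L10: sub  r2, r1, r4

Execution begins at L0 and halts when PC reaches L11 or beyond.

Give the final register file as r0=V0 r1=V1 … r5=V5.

[0] or   r3, r3, r2  →  {r0:0, r1:10, r2:15, r3:15, r4:11, r5:1}
[1] ori   r2, r0, 13  →  {r0:0, r1:10, r2:13, r3:15, r4:11, r5:1}
[2] slti  r4, r4, 7  →  {r0:0, r1:10, r2:13, r3:15, r4:0, r5:1}
[3] bne  r0, r5, L10  →  {r0:0, r1:10, r2:13, r3:15, r4:0, r5:1}  ⟨branch taken⟩
[4] xor  r4, r3, r4  →  {r0:0, r1:10, r2:13, r3:15, r4:15, r5:1}
[10] sub  r2, r1, r4  →  {r0:0, r1:10, r2:65531, r3:15, r4:15, r5:1}

r0=0 r1=10 r2=65531 r3=15 r4=15 r5=1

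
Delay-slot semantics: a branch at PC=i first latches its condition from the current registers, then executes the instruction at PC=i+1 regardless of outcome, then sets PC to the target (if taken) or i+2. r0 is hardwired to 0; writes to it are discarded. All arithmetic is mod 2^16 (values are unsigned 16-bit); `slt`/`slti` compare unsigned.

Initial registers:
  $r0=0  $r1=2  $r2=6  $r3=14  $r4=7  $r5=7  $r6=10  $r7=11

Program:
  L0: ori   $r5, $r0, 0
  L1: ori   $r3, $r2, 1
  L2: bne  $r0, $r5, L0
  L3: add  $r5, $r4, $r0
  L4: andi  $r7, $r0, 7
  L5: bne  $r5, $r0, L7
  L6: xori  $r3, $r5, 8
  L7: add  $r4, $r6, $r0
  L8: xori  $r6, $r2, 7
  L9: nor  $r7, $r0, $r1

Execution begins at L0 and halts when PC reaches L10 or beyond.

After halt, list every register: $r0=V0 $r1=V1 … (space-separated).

#0 ori   $r5, $r0, 0 ; 0/2/6/14/7/0/10/11
#1 ori   $r3, $r2, 1 ; 0/2/6/7/7/0/10/11
#2 bne  $r0, $r5, L0 ; 0/2/6/7/7/0/10/11 ; →fallthru
#3 add  $r5, $r4, $r0 ; 0/2/6/7/7/7/10/11
#4 andi  $r7, $r0, 7 ; 0/2/6/7/7/7/10/0
#5 bne  $r5, $r0, L7 ; 0/2/6/7/7/7/10/0 ; →target
#6 xori  $r3, $r5, 8 ; 0/2/6/15/7/7/10/0
#7 add  $r4, $r6, $r0 ; 0/2/6/15/10/7/10/0
#8 xori  $r6, $r2, 7 ; 0/2/6/15/10/7/1/0
#9 nor  $r7, $r0, $r1 ; 0/2/6/15/10/7/1/65533

$r0=0 $r1=2 $r2=6 $r3=15 $r4=10 $r5=7 $r6=1 $r7=65533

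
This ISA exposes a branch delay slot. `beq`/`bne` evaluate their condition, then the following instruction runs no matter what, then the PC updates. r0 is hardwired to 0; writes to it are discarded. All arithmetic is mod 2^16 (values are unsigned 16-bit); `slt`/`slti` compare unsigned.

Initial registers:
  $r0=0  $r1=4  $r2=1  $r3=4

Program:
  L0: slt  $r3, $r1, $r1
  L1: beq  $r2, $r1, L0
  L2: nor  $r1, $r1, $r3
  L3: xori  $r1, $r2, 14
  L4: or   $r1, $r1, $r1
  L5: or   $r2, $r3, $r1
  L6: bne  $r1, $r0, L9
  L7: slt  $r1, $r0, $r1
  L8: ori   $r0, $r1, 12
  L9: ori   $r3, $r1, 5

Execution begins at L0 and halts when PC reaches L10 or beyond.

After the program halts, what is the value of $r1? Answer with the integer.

#0 slt  $r3, $r1, $r1 ; 0/4/1/0
#1 beq  $r2, $r1, L0 ; 0/4/1/0 ; →fallthru
#2 nor  $r1, $r1, $r3 ; 0/65531/1/0
#3 xori  $r1, $r2, 14 ; 0/15/1/0
#4 or   $r1, $r1, $r1 ; 0/15/1/0
#5 or   $r2, $r3, $r1 ; 0/15/15/0
#6 bne  $r1, $r0, L9 ; 0/15/15/0 ; →target
#7 slt  $r1, $r0, $r1 ; 0/1/15/0
#9 ori   $r3, $r1, 5 ; 0/1/15/5

1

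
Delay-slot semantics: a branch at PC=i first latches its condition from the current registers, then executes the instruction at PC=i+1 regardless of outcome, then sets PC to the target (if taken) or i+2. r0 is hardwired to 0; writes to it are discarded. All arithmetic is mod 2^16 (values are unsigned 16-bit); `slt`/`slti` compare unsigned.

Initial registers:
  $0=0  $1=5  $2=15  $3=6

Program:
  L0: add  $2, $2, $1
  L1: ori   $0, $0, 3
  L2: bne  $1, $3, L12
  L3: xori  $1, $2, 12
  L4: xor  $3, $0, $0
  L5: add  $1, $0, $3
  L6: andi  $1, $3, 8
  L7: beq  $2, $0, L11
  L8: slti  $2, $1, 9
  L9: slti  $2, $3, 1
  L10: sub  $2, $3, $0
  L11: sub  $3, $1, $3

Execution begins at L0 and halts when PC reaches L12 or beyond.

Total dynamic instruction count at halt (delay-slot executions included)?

#0 add  $2, $2, $1 ; 0/5/20/6
#1 ori   $0, $0, 3 ; 0/5/20/6
#2 bne  $1, $3, L12 ; 0/5/20/6 ; →target
#3 xori  $1, $2, 12 ; 0/24/20/6

4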